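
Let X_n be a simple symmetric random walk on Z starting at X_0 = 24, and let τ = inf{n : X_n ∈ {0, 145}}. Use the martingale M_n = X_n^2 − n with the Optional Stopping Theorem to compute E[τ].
E[τ] = 2904

M_n = X_n^2 − n is a martingale (since E[X_{n+1}^2 | F_n] = X_n^2 + 1). By OST (τ has finite mean in a bounded region), E[M_τ] = E[M_0] = X_0^2 − 0 = 24^2 = 576. Also E[M_τ] = E[X_τ^2] − E[τ]. The walk exits at 0 or 145, with P(hit 145 first) = 24/145, so E[X_τ^2] = 145^2 · 24/145 + 0 = 3480. Thus E[τ] = E[X_τ^2] − E[M_τ] = 3480 − 576 = 2904 = 24(145 − 24) = 2904.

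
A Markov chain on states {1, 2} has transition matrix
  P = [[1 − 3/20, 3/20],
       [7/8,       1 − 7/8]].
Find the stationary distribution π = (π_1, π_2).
π_1 = 35/41, π_2 = 6/41

Solve πP = π with π_1 + π_2 = 1. From πP = π: π_1 · (1 − 3/20) + π_2 · 7/8 = π_1 ⇒ π_2 · 7/8 = π_1 · 3/20 ⇒ π_2/π_1 = (3/20)/(7/8) = 6/35. Together with π_1 + π_2 = 1:
  π_1 = (7/8)/(3/20 + 7/8) = (7/8)/(41/40) = 35/41,
  π_2 = (3/20)/(3/20 + 7/8) = (3/20)/(41/40) = 6/41.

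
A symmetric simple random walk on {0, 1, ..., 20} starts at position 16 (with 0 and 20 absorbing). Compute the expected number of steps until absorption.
E[τ | X_0 = 16] = 64

Let v_k = E[τ | X_0 = k]. Boundary: v_0 = v_20 = 0. Recurrence: v_k = 1 + (v_{k-1} + v_{k+1})/2 for 1 ≤ k ≤ 19. The particular solution to v_k − (v_{k-1} + v_{k+1})/2 = 1 is v_k = −k^2. Adding homogeneous solution A + B k and matching boundaries gives v_k = k (20 − k). Substituting k = 16: v_16 = 16 · 4 = 64.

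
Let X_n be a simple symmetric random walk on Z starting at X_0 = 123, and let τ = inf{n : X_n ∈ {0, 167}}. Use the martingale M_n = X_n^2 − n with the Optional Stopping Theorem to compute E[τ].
E[τ] = 5412

M_n = X_n^2 − n is a martingale (since E[X_{n+1}^2 | F_n] = X_n^2 + 1). By OST (τ has finite mean in a bounded region), E[M_τ] = E[M_0] = X_0^2 − 0 = 123^2 = 15129. Also E[M_τ] = E[X_τ^2] − E[τ]. The walk exits at 0 or 167, with P(hit 167 first) = 123/167, so E[X_τ^2] = 167^2 · 123/167 + 0 = 20541. Thus E[τ] = E[X_τ^2] − E[M_τ] = 20541 − 15129 = 5412 = 123(167 − 123) = 5412.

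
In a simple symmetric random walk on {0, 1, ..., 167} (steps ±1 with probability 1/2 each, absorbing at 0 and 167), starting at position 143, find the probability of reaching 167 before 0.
P(hit 167 before 0) = 143/167

Let u_k = P(hit 167 before 0 | start at k). Then u_0 = 0, u_167 = 1, and u_k = u_{k-1}/2 + u_{k+1}/2 for 1 ≤ k ≤ 166. This harmonic recurrence is solved by u_k = k/167, giving u_143 = 143/167.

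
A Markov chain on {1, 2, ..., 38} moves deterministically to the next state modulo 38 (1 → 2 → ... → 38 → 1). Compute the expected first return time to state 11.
E[T_11 | X_0 = 11] = 38

The chain cycles deterministically, so starting at state 11 it returns in exactly 38 steps. Equivalently, the stationary distribution is uniform π_j = 1/38 for every state j, so by Kac's formula E[T_11] = 1/π_11 = 38.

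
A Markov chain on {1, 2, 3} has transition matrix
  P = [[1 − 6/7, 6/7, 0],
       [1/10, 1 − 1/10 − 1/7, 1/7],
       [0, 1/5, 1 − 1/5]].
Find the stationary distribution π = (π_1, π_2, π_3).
π = (49/769, 420/769, 300/769)

This is a birth-death chain on three states, which satisfies detailed balance: π_1 · P_{12} = π_2 · P_{21} and π_2 · P_{23} = π_3 · P_{32}.
From π_1 · 6/7 = π_2 · 1/10: π_2/π_1 = (6/7)/(1/10) = 60/7.
From π_2 · 1/7 = π_3 · 1/5: π_3/π_2 = (1/7)/(1/5) = 5/7.
Take π_1 proportional to 1; then unnormalized π = (1, 60/7, 300/49). Normalize by dividing by the sum 769/49:
  π = (49/769, 420/769, 300/769).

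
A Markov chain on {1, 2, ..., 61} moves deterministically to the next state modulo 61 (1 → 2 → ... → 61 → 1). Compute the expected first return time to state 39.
E[T_39 | X_0 = 39] = 61

The chain cycles deterministically, so starting at state 39 it returns in exactly 61 steps. Equivalently, the stationary distribution is uniform π_j = 1/61 for every state j, so by Kac's formula E[T_39] = 1/π_39 = 61.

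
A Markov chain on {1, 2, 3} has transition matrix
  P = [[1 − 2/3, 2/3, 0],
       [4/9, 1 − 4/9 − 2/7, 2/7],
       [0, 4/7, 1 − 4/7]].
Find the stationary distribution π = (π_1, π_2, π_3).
π = (4/13, 6/13, 3/13)

This is a birth-death chain on three states, which satisfies detailed balance: π_1 · P_{12} = π_2 · P_{21} and π_2 · P_{23} = π_3 · P_{32}.
From π_1 · 2/3 = π_2 · 4/9: π_2/π_1 = (2/3)/(4/9) = 3/2.
From π_2 · 2/7 = π_3 · 4/7: π_3/π_2 = (2/7)/(4/7) = 1/2.
Take π_1 proportional to 1; then unnormalized π = (1, 3/2, 3/4). Normalize by dividing by the sum 13/4:
  π = (4/13, 6/13, 3/13).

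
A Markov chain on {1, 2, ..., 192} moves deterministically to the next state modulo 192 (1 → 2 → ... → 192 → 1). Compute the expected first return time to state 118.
E[T_118 | X_0 = 118] = 192

The chain cycles deterministically, so starting at state 118 it returns in exactly 192 steps. Equivalently, the stationary distribution is uniform π_j = 1/192 for every state j, so by Kac's formula E[T_118] = 1/π_118 = 192.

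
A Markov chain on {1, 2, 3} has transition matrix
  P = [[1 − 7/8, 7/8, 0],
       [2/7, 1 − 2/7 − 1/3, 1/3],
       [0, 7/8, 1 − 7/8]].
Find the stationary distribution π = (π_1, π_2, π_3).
π = (48/251, 147/251, 56/251)

This is a birth-death chain on three states, which satisfies detailed balance: π_1 · P_{12} = π_2 · P_{21} and π_2 · P_{23} = π_3 · P_{32}.
From π_1 · 7/8 = π_2 · 2/7: π_2/π_1 = (7/8)/(2/7) = 49/16.
From π_2 · 1/3 = π_3 · 7/8: π_3/π_2 = (1/3)/(7/8) = 8/21.
Take π_1 proportional to 1; then unnormalized π = (1, 49/16, 7/6). Normalize by dividing by the sum 251/48:
  π = (48/251, 147/251, 56/251).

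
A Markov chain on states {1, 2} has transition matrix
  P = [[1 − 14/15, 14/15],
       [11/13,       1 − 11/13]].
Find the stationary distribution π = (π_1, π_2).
π_1 = 165/347, π_2 = 182/347

Solve πP = π with π_1 + π_2 = 1. From πP = π: π_1 · (1 − 14/15) + π_2 · 11/13 = π_1 ⇒ π_2 · 11/13 = π_1 · 14/15 ⇒ π_2/π_1 = (14/15)/(11/13) = 182/165. Together with π_1 + π_2 = 1:
  π_1 = (11/13)/(14/15 + 11/13) = (11/13)/(347/195) = 165/347,
  π_2 = (14/15)/(14/15 + 11/13) = (14/15)/(347/195) = 182/347.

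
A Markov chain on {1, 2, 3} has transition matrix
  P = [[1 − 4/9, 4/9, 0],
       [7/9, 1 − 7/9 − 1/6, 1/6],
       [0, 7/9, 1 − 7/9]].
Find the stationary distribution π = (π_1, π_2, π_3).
π = (49/83, 28/83, 6/83)

This is a birth-death chain on three states, which satisfies detailed balance: π_1 · P_{12} = π_2 · P_{21} and π_2 · P_{23} = π_3 · P_{32}.
From π_1 · 4/9 = π_2 · 7/9: π_2/π_1 = (4/9)/(7/9) = 4/7.
From π_2 · 1/6 = π_3 · 7/9: π_3/π_2 = (1/6)/(7/9) = 3/14.
Take π_1 proportional to 1; then unnormalized π = (1, 4/7, 6/49). Normalize by dividing by the sum 83/49:
  π = (49/83, 28/83, 6/83).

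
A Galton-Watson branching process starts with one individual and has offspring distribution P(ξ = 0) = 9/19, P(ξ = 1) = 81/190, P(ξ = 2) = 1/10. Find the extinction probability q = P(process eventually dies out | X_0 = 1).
q = 1

Mean offspring μ = 0·9/19 + 1·81/190 + 2·1/10 = 119/190 ≤ 1. For μ ≤ 1 with offspring not concentrated at 1, the Galton-Watson process goes extinct almost surely, so q = 1.
(Algebraic check: The pgf is f(s) = 9/19 + 81/190·s + 1/10·s². The extinction probability q is the smallest fixed point of f in [0, 1]. Setting s = f(s):
  1/10·s² + (81/190 − 1)·s + 9/19 = 0
  1/10·s² − (9/19 + 1/10)·s + 9/19 = 0
which factors as (s − 1)·(1/10·s − 9/19) = 0, giving roots s = 1 and s = (9/19)/(1/10) = 90/19. Since 90/19 ≥ 1, the smallest root in [0, 1] is s = 1.)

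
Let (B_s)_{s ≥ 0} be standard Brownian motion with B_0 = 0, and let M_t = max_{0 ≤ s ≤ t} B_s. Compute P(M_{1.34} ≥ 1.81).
P(M_{1.34} ≥ 1.81) = 2·P(B_{1.34} ≥ 1.81) = 2(1 − Φ(1.81/√1.34)) ≈ 0.1179

By the reflection principle for Brownian motion, P(M_t ≥ a) = 2 · P(B_t ≥ a) for a ≥ 0. Since B_t ~ N(0, t), P(B_t ≥ 1.81) = 1 − Φ(1.81/√t) = 1 − Φ(1.81/√1.34) = 1 − Φ(1.5636). So
  P(M_{1.34} ≥ 1.81) = 2(1 − Φ(1.5636)) ≈ 0.1179.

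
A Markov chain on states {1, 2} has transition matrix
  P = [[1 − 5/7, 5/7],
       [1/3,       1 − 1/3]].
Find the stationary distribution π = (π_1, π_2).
π_1 = 7/22, π_2 = 15/22

Solve πP = π with π_1 + π_2 = 1. From πP = π: π_1 · (1 − 5/7) + π_2 · 1/3 = π_1 ⇒ π_2 · 1/3 = π_1 · 5/7 ⇒ π_2/π_1 = (5/7)/(1/3) = 15/7. Together with π_1 + π_2 = 1:
  π_1 = (1/3)/(5/7 + 1/3) = (1/3)/(22/21) = 7/22,
  π_2 = (5/7)/(5/7 + 1/3) = (5/7)/(22/21) = 15/22.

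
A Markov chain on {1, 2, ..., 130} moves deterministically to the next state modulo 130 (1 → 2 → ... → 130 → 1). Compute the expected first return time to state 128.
E[T_128 | X_0 = 128] = 130

The chain cycles deterministically, so starting at state 128 it returns in exactly 130 steps. Equivalently, the stationary distribution is uniform π_j = 1/130 for every state j, so by Kac's formula E[T_128] = 1/π_128 = 130.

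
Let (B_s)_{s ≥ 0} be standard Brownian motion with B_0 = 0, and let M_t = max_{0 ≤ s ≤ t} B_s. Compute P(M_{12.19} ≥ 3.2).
P(M_{12.19} ≥ 3.2) = 2·P(B_{12.19} ≥ 3.2) = 2(1 − Φ(3.2/√12.19)) ≈ 0.3594

By the reflection principle for Brownian motion, P(M_t ≥ a) = 2 · P(B_t ≥ a) for a ≥ 0. Since B_t ~ N(0, t), P(B_t ≥ 3.2) = 1 − Φ(3.2/√t) = 1 − Φ(3.2/√12.19) = 1 − Φ(0.9165). So
  P(M_{12.19} ≥ 3.2) = 2(1 − Φ(0.9165)) ≈ 0.3594.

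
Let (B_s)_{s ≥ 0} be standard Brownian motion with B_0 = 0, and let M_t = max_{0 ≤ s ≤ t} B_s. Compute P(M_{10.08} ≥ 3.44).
P(M_{10.08} ≥ 3.44) = 2·P(B_{10.08} ≥ 3.44) = 2(1 − Φ(3.44/√10.08)) ≈ 0.2786

By the reflection principle for Brownian motion, P(M_t ≥ a) = 2 · P(B_t ≥ a) for a ≥ 0. Since B_t ~ N(0, t), P(B_t ≥ 3.44) = 1 − Φ(3.44/√t) = 1 − Φ(3.44/√10.08) = 1 − Φ(1.0835). So
  P(M_{10.08} ≥ 3.44) = 2(1 − Φ(1.0835)) ≈ 0.2786.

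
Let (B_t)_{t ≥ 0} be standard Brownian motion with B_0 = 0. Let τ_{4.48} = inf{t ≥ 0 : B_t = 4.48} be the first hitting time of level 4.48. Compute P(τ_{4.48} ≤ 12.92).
P(τ_{4.48} ≤ 12.92) = 2(1 − Φ(4.48/√12.92)) = 2(1 − Φ(1.2464)) ≈ 0.2126

By the reflection principle for standard BM, P(τ_b ≤ t) = 2 · P(B_t ≥ b). Since B_t ~ N(0, t), P(B_t ≥ 4.48) = 1 − Φ(4.48/√t) = 1 − Φ(4.48/√12.92) = 1 − Φ(1.2464) ≈ 0.10631. Doubling: P(τ_{4.48} ≤ 12.92) ≈ 2 · 0.10631 = 0.21262 ≈ 0.2126.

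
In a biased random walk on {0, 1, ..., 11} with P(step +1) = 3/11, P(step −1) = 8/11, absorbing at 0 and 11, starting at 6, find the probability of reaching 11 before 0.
P(hit 11 before 0) = (1 − (8/3)^6) / (1 − (8/3)^11) = 12704769/1717951489

Let u_k denote P(reach 11 before 0 | start at k). Boundary: u_0 = 0, u_11 = 1. Recurrence: u_k = 3/11·u_{k+1} + 8/11·u_{k-1} for 1 ≤ k ≤ 10. Try u_k = A + B·r^k with r = q/p = (8/11)/(3/11) = 8/3. Substitution satisfies the recurrence; boundary conditions give:
  u_k = (1 − r^k) / (1 − r^N) = (1 − (8/3)^6) / (1 − (8/3)^11) = 12704769/1717951489.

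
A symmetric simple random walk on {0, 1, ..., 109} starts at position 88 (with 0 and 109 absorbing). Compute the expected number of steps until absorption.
E[τ | X_0 = 88] = 1848

Let v_k = E[τ | X_0 = k]. Boundary: v_0 = v_109 = 0. Recurrence: v_k = 1 + (v_{k-1} + v_{k+1})/2 for 1 ≤ k ≤ 108. The particular solution to v_k − (v_{k-1} + v_{k+1})/2 = 1 is v_k = −k^2. Adding homogeneous solution A + B k and matching boundaries gives v_k = k (109 − k). Substituting k = 88: v_88 = 88 · 21 = 1848.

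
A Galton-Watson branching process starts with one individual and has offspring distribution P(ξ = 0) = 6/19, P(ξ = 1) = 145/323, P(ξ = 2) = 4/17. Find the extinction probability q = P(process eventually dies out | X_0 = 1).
q = 1

Mean offspring μ = 0·6/19 + 1·145/323 + 2·4/17 = 297/323 ≤ 1. For μ ≤ 1 with offspring not concentrated at 1, the Galton-Watson process goes extinct almost surely, so q = 1.
(Algebraic check: The pgf is f(s) = 6/19 + 145/323·s + 4/17·s². The extinction probability q is the smallest fixed point of f in [0, 1]. Setting s = f(s):
  4/17·s² + (145/323 − 1)·s + 6/19 = 0
  4/17·s² − (6/19 + 4/17)·s + 6/19 = 0
which factors as (s − 1)·(4/17·s − 6/19) = 0, giving roots s = 1 and s = (6/19)/(4/17) = 51/38. Since 51/38 ≥ 1, the smallest root in [0, 1] is s = 1.)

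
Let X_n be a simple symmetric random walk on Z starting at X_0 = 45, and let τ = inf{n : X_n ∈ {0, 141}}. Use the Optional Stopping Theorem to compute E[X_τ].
E[X_τ] = 45

X_n is a martingale and τ is a bounded-mean stopping time (indeed τ is finite a.s. with bounded expectation since the walk is in a bounded region). By the OST, E[X_τ] = E[X_0] = 45. Equivalently: E[X_τ] = 141 · P(hit 141 first) + 0 · P(hit 0 first) = 141 · (45/141) = 45.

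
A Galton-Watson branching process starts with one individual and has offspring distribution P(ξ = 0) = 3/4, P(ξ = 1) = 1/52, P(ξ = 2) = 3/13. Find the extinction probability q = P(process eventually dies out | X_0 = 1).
q = 1

Mean offspring μ = 0·3/4 + 1·1/52 + 2·3/13 = 25/52 ≤ 1. For μ ≤ 1 with offspring not concentrated at 1, the Galton-Watson process goes extinct almost surely, so q = 1.
(Algebraic check: The pgf is f(s) = 3/4 + 1/52·s + 3/13·s². The extinction probability q is the smallest fixed point of f in [0, 1]. Setting s = f(s):
  3/13·s² + (1/52 − 1)·s + 3/4 = 0
  3/13·s² − (3/4 + 3/13)·s + 3/4 = 0
which factors as (s − 1)·(3/13·s − 3/4) = 0, giving roots s = 1 and s = (3/4)/(3/13) = 13/4. Since 13/4 ≥ 1, the smallest root in [0, 1] is s = 1.)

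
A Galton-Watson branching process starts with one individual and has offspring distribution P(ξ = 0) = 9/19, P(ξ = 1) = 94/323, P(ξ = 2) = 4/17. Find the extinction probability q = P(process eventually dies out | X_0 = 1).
q = 1

Mean offspring μ = 0·9/19 + 1·94/323 + 2·4/17 = 246/323 ≤ 1. For μ ≤ 1 with offspring not concentrated at 1, the Galton-Watson process goes extinct almost surely, so q = 1.
(Algebraic check: The pgf is f(s) = 9/19 + 94/323·s + 4/17·s². The extinction probability q is the smallest fixed point of f in [0, 1]. Setting s = f(s):
  4/17·s² + (94/323 − 1)·s + 9/19 = 0
  4/17·s² − (9/19 + 4/17)·s + 9/19 = 0
which factors as (s − 1)·(4/17·s − 9/19) = 0, giving roots s = 1 and s = (9/19)/(4/17) = 153/76. Since 153/76 ≥ 1, the smallest root in [0, 1] is s = 1.)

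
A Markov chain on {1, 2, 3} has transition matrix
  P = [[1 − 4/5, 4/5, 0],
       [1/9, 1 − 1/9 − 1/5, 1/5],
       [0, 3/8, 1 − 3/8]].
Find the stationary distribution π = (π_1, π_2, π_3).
π = (25/301, 180/301, 96/301)

This is a birth-death chain on three states, which satisfies detailed balance: π_1 · P_{12} = π_2 · P_{21} and π_2 · P_{23} = π_3 · P_{32}.
From π_1 · 4/5 = π_2 · 1/9: π_2/π_1 = (4/5)/(1/9) = 36/5.
From π_2 · 1/5 = π_3 · 3/8: π_3/π_2 = (1/5)/(3/8) = 8/15.
Take π_1 proportional to 1; then unnormalized π = (1, 36/5, 96/25). Normalize by dividing by the sum 301/25:
  π = (25/301, 180/301, 96/301).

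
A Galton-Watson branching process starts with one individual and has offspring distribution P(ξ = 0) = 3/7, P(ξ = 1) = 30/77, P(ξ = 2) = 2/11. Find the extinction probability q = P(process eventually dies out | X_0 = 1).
q = 1

Mean offspring μ = 0·3/7 + 1·30/77 + 2·2/11 = 58/77 ≤ 1. For μ ≤ 1 with offspring not concentrated at 1, the Galton-Watson process goes extinct almost surely, so q = 1.
(Algebraic check: The pgf is f(s) = 3/7 + 30/77·s + 2/11·s². The extinction probability q is the smallest fixed point of f in [0, 1]. Setting s = f(s):
  2/11·s² + (30/77 − 1)·s + 3/7 = 0
  2/11·s² − (3/7 + 2/11)·s + 3/7 = 0
which factors as (s − 1)·(2/11·s − 3/7) = 0, giving roots s = 1 and s = (3/7)/(2/11) = 33/14. Since 33/14 ≥ 1, the smallest root in [0, 1] is s = 1.)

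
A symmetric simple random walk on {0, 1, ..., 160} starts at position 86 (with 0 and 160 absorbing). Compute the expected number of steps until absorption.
E[τ | X_0 = 86] = 6364

Let v_k = E[τ | X_0 = k]. Boundary: v_0 = v_160 = 0. Recurrence: v_k = 1 + (v_{k-1} + v_{k+1})/2 for 1 ≤ k ≤ 159. The particular solution to v_k − (v_{k-1} + v_{k+1})/2 = 1 is v_k = −k^2. Adding homogeneous solution A + B k and matching boundaries gives v_k = k (160 − k). Substituting k = 86: v_86 = 86 · 74 = 6364.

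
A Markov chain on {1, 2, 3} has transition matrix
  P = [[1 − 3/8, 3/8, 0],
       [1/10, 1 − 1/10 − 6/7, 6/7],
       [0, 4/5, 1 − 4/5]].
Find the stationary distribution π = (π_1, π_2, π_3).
π = (56/491, 210/491, 225/491)

This is a birth-death chain on three states, which satisfies detailed balance: π_1 · P_{12} = π_2 · P_{21} and π_2 · P_{23} = π_3 · P_{32}.
From π_1 · 3/8 = π_2 · 1/10: π_2/π_1 = (3/8)/(1/10) = 15/4.
From π_2 · 6/7 = π_3 · 4/5: π_3/π_2 = (6/7)/(4/5) = 15/14.
Take π_1 proportional to 1; then unnormalized π = (1, 15/4, 225/56). Normalize by dividing by the sum 491/56:
  π = (56/491, 210/491, 225/491).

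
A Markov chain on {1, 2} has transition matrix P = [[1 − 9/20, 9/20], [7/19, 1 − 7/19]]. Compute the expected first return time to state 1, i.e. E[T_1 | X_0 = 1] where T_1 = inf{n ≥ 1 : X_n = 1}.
E[T_1 | X_0 = 1] = 1/π_1 = 311/140

For an irreducible recurrent Markov chain with stationary distribution π, E[T_i | X_0 = i] = 1/π_i (Kac's formula). Here π_1 = (7/19)/(9/20 + 7/19) = (7/19)/(311/380) = 140/311, so E[T_1 | X_0 = 1] = 1/π_1 = (9/20 + 7/19)/(7/19) = (311/380)/(7/19) = 311/140.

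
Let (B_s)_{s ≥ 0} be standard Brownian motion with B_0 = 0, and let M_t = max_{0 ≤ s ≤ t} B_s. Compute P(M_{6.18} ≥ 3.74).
P(M_{6.18} ≥ 3.74) = 2·P(B_{6.18} ≥ 3.74) = 2(1 − Φ(3.74/√6.18)) ≈ 0.1325

By the reflection principle for Brownian motion, P(M_t ≥ a) = 2 · P(B_t ≥ a) for a ≥ 0. Since B_t ~ N(0, t), P(B_t ≥ 3.74) = 1 − Φ(3.74/√t) = 1 − Φ(3.74/√6.18) = 1 − Φ(1.5044). So
  P(M_{6.18} ≥ 3.74) = 2(1 − Φ(1.5044)) ≈ 0.1325.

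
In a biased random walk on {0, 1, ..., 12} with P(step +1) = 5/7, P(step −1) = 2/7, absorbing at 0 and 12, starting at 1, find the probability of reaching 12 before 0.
P(hit 12 before 0) = (1 − (2/5)^1) / (1 − (2/5)^12) = 48828125/81378843

Let u_k denote P(reach 12 before 0 | start at k). Boundary: u_0 = 0, u_12 = 1. Recurrence: u_k = 5/7·u_{k+1} + 2/7·u_{k-1} for 1 ≤ k ≤ 11. Try u_k = A + B·r^k with r = q/p = (2/7)/(5/7) = 2/5. Substitution satisfies the recurrence; boundary conditions give:
  u_k = (1 − r^k) / (1 − r^N) = (1 − (2/5)^1) / (1 − (2/5)^12) = 48828125/81378843.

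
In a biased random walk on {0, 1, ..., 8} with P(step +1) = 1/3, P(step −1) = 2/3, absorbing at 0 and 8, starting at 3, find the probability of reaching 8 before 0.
P(hit 8 before 0) = (1 − (2)^3) / (1 − (2)^8) = 7/255

Let u_k denote P(reach 8 before 0 | start at k). Boundary: u_0 = 0, u_8 = 1. Recurrence: u_k = 1/3·u_{k+1} + 2/3·u_{k-1} for 1 ≤ k ≤ 7. Try u_k = A + B·r^k with r = q/p = (2/3)/(1/3) = 2. Substitution satisfies the recurrence; boundary conditions give:
  u_k = (1 − r^k) / (1 − r^N) = (1 − (2)^3) / (1 − (2)^8) = 7/255.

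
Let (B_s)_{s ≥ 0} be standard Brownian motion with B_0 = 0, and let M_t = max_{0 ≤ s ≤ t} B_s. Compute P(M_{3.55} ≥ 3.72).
P(M_{3.55} ≥ 3.72) = 2·P(B_{3.55} ≥ 3.72) = 2(1 − Φ(3.72/√3.55)) ≈ 0.0483

By the reflection principle for Brownian motion, P(M_t ≥ a) = 2 · P(B_t ≥ a) for a ≥ 0. Since B_t ~ N(0, t), P(B_t ≥ 3.72) = 1 − Φ(3.72/√t) = 1 − Φ(3.72/√3.55) = 1 − Φ(1.9744). So
  P(M_{3.55} ≥ 3.72) = 2(1 − Φ(1.9744)) ≈ 0.0483.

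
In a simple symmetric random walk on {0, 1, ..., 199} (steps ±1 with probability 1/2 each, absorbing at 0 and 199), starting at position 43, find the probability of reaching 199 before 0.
P(hit 199 before 0) = 43/199

Let u_k = P(hit 199 before 0 | start at k). Then u_0 = 0, u_199 = 1, and u_k = u_{k-1}/2 + u_{k+1}/2 for 1 ≤ k ≤ 198. This harmonic recurrence is solved by u_k = k/199, giving u_43 = 43/199.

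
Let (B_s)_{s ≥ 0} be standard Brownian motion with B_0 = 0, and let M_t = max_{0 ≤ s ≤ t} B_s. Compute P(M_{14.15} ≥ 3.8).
P(M_{14.15} ≥ 3.8) = 2·P(B_{14.15} ≥ 3.8) = 2(1 − Φ(3.8/√14.15)) ≈ 0.3124

By the reflection principle for Brownian motion, P(M_t ≥ a) = 2 · P(B_t ≥ a) for a ≥ 0. Since B_t ~ N(0, t), P(B_t ≥ 3.8) = 1 − Φ(3.8/√t) = 1 − Φ(3.8/√14.15) = 1 − Φ(1.0102). So
  P(M_{14.15} ≥ 3.8) = 2(1 − Φ(1.0102)) ≈ 0.3124.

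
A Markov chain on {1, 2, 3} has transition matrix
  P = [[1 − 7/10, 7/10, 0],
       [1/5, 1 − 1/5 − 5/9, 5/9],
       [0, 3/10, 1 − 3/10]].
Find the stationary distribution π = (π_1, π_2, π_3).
π = (54/593, 189/593, 350/593)

This is a birth-death chain on three states, which satisfies detailed balance: π_1 · P_{12} = π_2 · P_{21} and π_2 · P_{23} = π_3 · P_{32}.
From π_1 · 7/10 = π_2 · 1/5: π_2/π_1 = (7/10)/(1/5) = 7/2.
From π_2 · 5/9 = π_3 · 3/10: π_3/π_2 = (5/9)/(3/10) = 50/27.
Take π_1 proportional to 1; then unnormalized π = (1, 7/2, 175/27). Normalize by dividing by the sum 593/54:
  π = (54/593, 189/593, 350/593).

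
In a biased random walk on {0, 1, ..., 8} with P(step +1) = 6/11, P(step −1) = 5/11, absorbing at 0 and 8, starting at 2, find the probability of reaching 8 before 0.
P(hit 8 before 0) = (1 − (5/6)^2) / (1 − (5/6)^8) = 46656/117181

Let u_k denote P(reach 8 before 0 | start at k). Boundary: u_0 = 0, u_8 = 1. Recurrence: u_k = 6/11·u_{k+1} + 5/11·u_{k-1} for 1 ≤ k ≤ 7. Try u_k = A + B·r^k with r = q/p = (5/11)/(6/11) = 5/6. Substitution satisfies the recurrence; boundary conditions give:
  u_k = (1 − r^k) / (1 − r^N) = (1 − (5/6)^2) / (1 − (5/6)^8) = 46656/117181.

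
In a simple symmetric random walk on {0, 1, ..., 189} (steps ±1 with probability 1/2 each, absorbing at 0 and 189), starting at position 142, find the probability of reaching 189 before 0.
P(hit 189 before 0) = 142/189

Let u_k = P(hit 189 before 0 | start at k). Then u_0 = 0, u_189 = 1, and u_k = u_{k-1}/2 + u_{k+1}/2 for 1 ≤ k ≤ 188. This harmonic recurrence is solved by u_k = k/189, giving u_142 = 142/189.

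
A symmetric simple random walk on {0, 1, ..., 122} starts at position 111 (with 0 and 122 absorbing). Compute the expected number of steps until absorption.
E[τ | X_0 = 111] = 1221

Let v_k = E[τ | X_0 = k]. Boundary: v_0 = v_122 = 0. Recurrence: v_k = 1 + (v_{k-1} + v_{k+1})/2 for 1 ≤ k ≤ 121. The particular solution to v_k − (v_{k-1} + v_{k+1})/2 = 1 is v_k = −k^2. Adding homogeneous solution A + B k and matching boundaries gives v_k = k (122 − k). Substituting k = 111: v_111 = 111 · 11 = 1221.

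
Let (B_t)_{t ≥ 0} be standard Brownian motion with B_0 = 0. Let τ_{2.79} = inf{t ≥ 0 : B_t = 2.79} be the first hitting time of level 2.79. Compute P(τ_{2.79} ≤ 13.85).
P(τ_{2.79} ≤ 13.85) = 2(1 − Φ(2.79/√13.85)) = 2(1 − Φ(0.7497)) ≈ 0.4534

By the reflection principle for standard BM, P(τ_b ≤ t) = 2 · P(B_t ≥ b). Since B_t ~ N(0, t), P(B_t ≥ 2.79) = 1 − Φ(2.79/√t) = 1 − Φ(2.79/√13.85) = 1 − Φ(0.7497) ≈ 0.22672. Doubling: P(τ_{2.79} ≤ 13.85) ≈ 2 · 0.22672 = 0.45344 ≈ 0.4534.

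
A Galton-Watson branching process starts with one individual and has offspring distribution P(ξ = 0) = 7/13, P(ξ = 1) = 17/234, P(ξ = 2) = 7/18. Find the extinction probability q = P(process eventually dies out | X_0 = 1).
q = 1

Mean offspring μ = 0·7/13 + 1·17/234 + 2·7/18 = 199/234 ≤ 1. For μ ≤ 1 with offspring not concentrated at 1, the Galton-Watson process goes extinct almost surely, so q = 1.
(Algebraic check: The pgf is f(s) = 7/13 + 17/234·s + 7/18·s². The extinction probability q is the smallest fixed point of f in [0, 1]. Setting s = f(s):
  7/18·s² + (17/234 − 1)·s + 7/13 = 0
  7/18·s² − (7/13 + 7/18)·s + 7/13 = 0
which factors as (s − 1)·(7/18·s − 7/13) = 0, giving roots s = 1 and s = (7/13)/(7/18) = 18/13. Since 18/13 ≥ 1, the smallest root in [0, 1] is s = 1.)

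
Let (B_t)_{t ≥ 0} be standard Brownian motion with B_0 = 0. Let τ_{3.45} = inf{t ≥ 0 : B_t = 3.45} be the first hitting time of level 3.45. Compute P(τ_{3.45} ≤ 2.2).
P(τ_{3.45} ≤ 2.2) = 2(1 − Φ(3.45/√2.2)) = 2(1 − Φ(2.3260)) ≈ 0.0200

By the reflection principle for standard BM, P(τ_b ≤ t) = 2 · P(B_t ≥ b). Since B_t ~ N(0, t), P(B_t ≥ 3.45) = 1 − Φ(3.45/√t) = 1 − Φ(3.45/√2.2) = 1 − Φ(2.3260) ≈ 0.01001. Doubling: P(τ_{3.45} ≤ 2.2) ≈ 2 · 0.01001 = 0.02002 ≈ 0.0200.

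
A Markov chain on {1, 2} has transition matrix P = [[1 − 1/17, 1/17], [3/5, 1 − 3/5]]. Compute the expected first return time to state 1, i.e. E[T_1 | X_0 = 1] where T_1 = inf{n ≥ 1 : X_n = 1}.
E[T_1 | X_0 = 1] = 1/π_1 = 56/51

For an irreducible recurrent Markov chain with stationary distribution π, E[T_i | X_0 = i] = 1/π_i (Kac's formula). Here π_1 = (3/5)/(1/17 + 3/5) = (3/5)/(56/85) = 51/56, so E[T_1 | X_0 = 1] = 1/π_1 = (1/17 + 3/5)/(3/5) = (56/85)/(3/5) = 56/51.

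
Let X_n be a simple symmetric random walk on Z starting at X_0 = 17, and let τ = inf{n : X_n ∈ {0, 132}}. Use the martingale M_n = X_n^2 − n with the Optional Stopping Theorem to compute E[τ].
E[τ] = 1955

M_n = X_n^2 − n is a martingale (since E[X_{n+1}^2 | F_n] = X_n^2 + 1). By OST (τ has finite mean in a bounded region), E[M_τ] = E[M_0] = X_0^2 − 0 = 17^2 = 289. Also E[M_τ] = E[X_τ^2] − E[τ]. The walk exits at 0 or 132, with P(hit 132 first) = 17/132, so E[X_τ^2] = 132^2 · 17/132 + 0 = 2244. Thus E[τ] = E[X_τ^2] − E[M_τ] = 2244 − 289 = 1955 = 17(132 − 17) = 1955.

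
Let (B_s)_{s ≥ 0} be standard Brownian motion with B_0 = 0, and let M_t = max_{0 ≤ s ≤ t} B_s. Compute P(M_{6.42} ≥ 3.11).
P(M_{6.42} ≥ 3.11) = 2·P(B_{6.42} ≥ 3.11) = 2(1 − Φ(3.11/√6.42)) ≈ 0.2197

By the reflection principle for Brownian motion, P(M_t ≥ a) = 2 · P(B_t ≥ a) for a ≥ 0. Since B_t ~ N(0, t), P(B_t ≥ 3.11) = 1 − Φ(3.11/√t) = 1 − Φ(3.11/√6.42) = 1 − Φ(1.2274). So
  P(M_{6.42} ≥ 3.11) = 2(1 − Φ(1.2274)) ≈ 0.2197.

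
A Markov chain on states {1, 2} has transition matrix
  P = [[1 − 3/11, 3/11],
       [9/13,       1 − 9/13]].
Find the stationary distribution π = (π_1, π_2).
π_1 = 33/46, π_2 = 13/46

Solve πP = π with π_1 + π_2 = 1. From πP = π: π_1 · (1 − 3/11) + π_2 · 9/13 = π_1 ⇒ π_2 · 9/13 = π_1 · 3/11 ⇒ π_2/π_1 = (3/11)/(9/13) = 13/33. Together with π_1 + π_2 = 1:
  π_1 = (9/13)/(3/11 + 9/13) = (9/13)/(138/143) = 33/46,
  π_2 = (3/11)/(3/11 + 9/13) = (3/11)/(138/143) = 13/46.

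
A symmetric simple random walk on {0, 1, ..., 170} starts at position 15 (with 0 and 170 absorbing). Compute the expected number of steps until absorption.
E[τ | X_0 = 15] = 2325

Let v_k = E[τ | X_0 = k]. Boundary: v_0 = v_170 = 0. Recurrence: v_k = 1 + (v_{k-1} + v_{k+1})/2 for 1 ≤ k ≤ 169. The particular solution to v_k − (v_{k-1} + v_{k+1})/2 = 1 is v_k = −k^2. Adding homogeneous solution A + B k and matching boundaries gives v_k = k (170 − k). Substituting k = 15: v_15 = 15 · 155 = 2325.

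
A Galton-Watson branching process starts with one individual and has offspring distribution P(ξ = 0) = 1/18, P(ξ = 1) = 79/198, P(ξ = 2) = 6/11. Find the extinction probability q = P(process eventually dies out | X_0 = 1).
q = 11/108

The pgf is f(s) = 1/18 + 79/198·s + 6/11·s². The extinction probability q is the smallest fixed point of f in [0, 1]. Setting s = f(s):
  6/11·s² + (79/198 − 1)·s + 1/18 = 0
  6/11·s² − (1/18 + 6/11)·s + 1/18 = 0
which factors as (s − 1)·(6/11·s − 1/18) = 0, giving roots s = 1 and s = (1/18)/(6/11) = 11/108.
Mean offspring μ = 79/198 + 2·6/11 = 295/198 > 1 (supercritical), so q < 1. The extinction probability is the smaller root: q = (1/18)/(6/11) = 11/108.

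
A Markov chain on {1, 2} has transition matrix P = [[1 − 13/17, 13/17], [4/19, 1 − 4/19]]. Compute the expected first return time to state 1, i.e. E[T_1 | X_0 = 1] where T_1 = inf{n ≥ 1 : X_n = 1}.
E[T_1 | X_0 = 1] = 1/π_1 = 315/68

For an irreducible recurrent Markov chain with stationary distribution π, E[T_i | X_0 = i] = 1/π_i (Kac's formula). Here π_1 = (4/19)/(13/17 + 4/19) = (4/19)/(315/323) = 68/315, so E[T_1 | X_0 = 1] = 1/π_1 = (13/17 + 4/19)/(4/19) = (315/323)/(4/19) = 315/68.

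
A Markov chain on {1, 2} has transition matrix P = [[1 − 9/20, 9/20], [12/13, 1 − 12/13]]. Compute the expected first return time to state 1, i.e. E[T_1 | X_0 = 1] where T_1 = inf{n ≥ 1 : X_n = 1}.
E[T_1 | X_0 = 1] = 1/π_1 = 119/80

For an irreducible recurrent Markov chain with stationary distribution π, E[T_i | X_0 = i] = 1/π_i (Kac's formula). Here π_1 = (12/13)/(9/20 + 12/13) = (12/13)/(357/260) = 80/119, so E[T_1 | X_0 = 1] = 1/π_1 = (9/20 + 12/13)/(12/13) = (357/260)/(12/13) = 119/80.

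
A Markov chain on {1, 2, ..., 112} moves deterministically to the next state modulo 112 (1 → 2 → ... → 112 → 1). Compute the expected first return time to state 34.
E[T_34 | X_0 = 34] = 112

The chain cycles deterministically, so starting at state 34 it returns in exactly 112 steps. Equivalently, the stationary distribution is uniform π_j = 1/112 for every state j, so by Kac's formula E[T_34] = 1/π_34 = 112.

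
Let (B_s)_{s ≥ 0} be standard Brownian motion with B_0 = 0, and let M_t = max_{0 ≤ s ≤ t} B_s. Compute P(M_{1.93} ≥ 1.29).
P(M_{1.93} ≥ 1.29) = 2·P(B_{1.93} ≥ 1.29) = 2(1 − Φ(1.29/√1.93)) ≈ 0.3531

By the reflection principle for Brownian motion, P(M_t ≥ a) = 2 · P(B_t ≥ a) for a ≥ 0. Since B_t ~ N(0, t), P(B_t ≥ 1.29) = 1 − Φ(1.29/√t) = 1 − Φ(1.29/√1.93) = 1 − Φ(0.9286). So
  P(M_{1.93} ≥ 1.29) = 2(1 − Φ(0.9286)) ≈ 0.3531.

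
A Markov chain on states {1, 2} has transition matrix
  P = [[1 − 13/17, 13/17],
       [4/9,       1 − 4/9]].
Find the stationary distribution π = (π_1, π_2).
π_1 = 68/185, π_2 = 117/185

Solve πP = π with π_1 + π_2 = 1. From πP = π: π_1 · (1 − 13/17) + π_2 · 4/9 = π_1 ⇒ π_2 · 4/9 = π_1 · 13/17 ⇒ π_2/π_1 = (13/17)/(4/9) = 117/68. Together with π_1 + π_2 = 1:
  π_1 = (4/9)/(13/17 + 4/9) = (4/9)/(185/153) = 68/185,
  π_2 = (13/17)/(13/17 + 4/9) = (13/17)/(185/153) = 117/185.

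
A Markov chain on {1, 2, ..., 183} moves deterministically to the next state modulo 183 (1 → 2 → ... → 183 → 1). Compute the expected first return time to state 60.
E[T_60 | X_0 = 60] = 183

The chain cycles deterministically, so starting at state 60 it returns in exactly 183 steps. Equivalently, the stationary distribution is uniform π_j = 1/183 for every state j, so by Kac's formula E[T_60] = 1/π_60 = 183.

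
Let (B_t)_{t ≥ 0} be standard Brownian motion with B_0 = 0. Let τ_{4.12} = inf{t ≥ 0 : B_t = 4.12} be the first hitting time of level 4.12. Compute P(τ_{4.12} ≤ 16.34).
P(τ_{4.12} ≤ 16.34) = 2(1 − Φ(4.12/√16.34)) = 2(1 − Φ(1.0192)) ≈ 0.3081

By the reflection principle for standard BM, P(τ_b ≤ t) = 2 · P(B_t ≥ b). Since B_t ~ N(0, t), P(B_t ≥ 4.12) = 1 − Φ(4.12/√t) = 1 − Φ(4.12/√16.34) = 1 − Φ(1.0192) ≈ 0.15405. Doubling: P(τ_{4.12} ≤ 16.34) ≈ 2 · 0.15405 = 0.30810 ≈ 0.3081.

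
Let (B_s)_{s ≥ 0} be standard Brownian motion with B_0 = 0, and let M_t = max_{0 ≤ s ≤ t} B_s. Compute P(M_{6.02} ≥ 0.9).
P(M_{6.02} ≥ 0.9) = 2·P(B_{6.02} ≥ 0.9) = 2(1 − Φ(0.9/√6.02)) ≈ 0.7138

By the reflection principle for Brownian motion, P(M_t ≥ a) = 2 · P(B_t ≥ a) for a ≥ 0. Since B_t ~ N(0, t), P(B_t ≥ 0.9) = 1 − Φ(0.9/√t) = 1 − Φ(0.9/√6.02) = 1 − Φ(0.3668). So
  P(M_{6.02} ≥ 0.9) = 2(1 − Φ(0.3668)) ≈ 0.7138.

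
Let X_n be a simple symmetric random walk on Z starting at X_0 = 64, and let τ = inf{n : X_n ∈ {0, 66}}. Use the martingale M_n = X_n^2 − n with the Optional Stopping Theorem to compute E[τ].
E[τ] = 128

M_n = X_n^2 − n is a martingale (since E[X_{n+1}^2 | F_n] = X_n^2 + 1). By OST (τ has finite mean in a bounded region), E[M_τ] = E[M_0] = X_0^2 − 0 = 64^2 = 4096. Also E[M_τ] = E[X_τ^2] − E[τ]. The walk exits at 0 or 66, with P(hit 66 first) = 64/66, so E[X_τ^2] = 66^2 · 64/66 + 0 = 4224. Thus E[τ] = E[X_τ^2] − E[M_τ] = 4224 − 4096 = 128 = 64(66 − 64) = 128.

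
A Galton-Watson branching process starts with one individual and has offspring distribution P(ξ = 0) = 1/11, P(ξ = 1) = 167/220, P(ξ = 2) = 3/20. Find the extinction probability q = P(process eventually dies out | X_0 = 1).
q = 20/33

The pgf is f(s) = 1/11 + 167/220·s + 3/20·s². The extinction probability q is the smallest fixed point of f in [0, 1]. Setting s = f(s):
  3/20·s² + (167/220 − 1)·s + 1/11 = 0
  3/20·s² − (1/11 + 3/20)·s + 1/11 = 0
which factors as (s − 1)·(3/20·s − 1/11) = 0, giving roots s = 1 and s = (1/11)/(3/20) = 20/33.
Mean offspring μ = 167/220 + 2·3/20 = 233/220 > 1 (supercritical), so q < 1. The extinction probability is the smaller root: q = (1/11)/(3/20) = 20/33.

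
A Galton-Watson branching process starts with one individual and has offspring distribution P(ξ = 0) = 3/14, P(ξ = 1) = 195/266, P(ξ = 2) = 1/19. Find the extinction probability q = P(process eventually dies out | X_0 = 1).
q = 1

Mean offspring μ = 0·3/14 + 1·195/266 + 2·1/19 = 223/266 ≤ 1. For μ ≤ 1 with offspring not concentrated at 1, the Galton-Watson process goes extinct almost surely, so q = 1.
(Algebraic check: The pgf is f(s) = 3/14 + 195/266·s + 1/19·s². The extinction probability q is the smallest fixed point of f in [0, 1]. Setting s = f(s):
  1/19·s² + (195/266 − 1)·s + 3/14 = 0
  1/19·s² − (3/14 + 1/19)·s + 3/14 = 0
which factors as (s − 1)·(1/19·s − 3/14) = 0, giving roots s = 1 and s = (3/14)/(1/19) = 57/14. Since 57/14 ≥ 1, the smallest root in [0, 1] is s = 1.)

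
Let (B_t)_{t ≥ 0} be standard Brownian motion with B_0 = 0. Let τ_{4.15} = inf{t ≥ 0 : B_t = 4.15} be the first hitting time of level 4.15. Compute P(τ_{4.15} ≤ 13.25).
P(τ_{4.15} ≤ 13.25) = 2(1 − Φ(4.15/√13.25)) = 2(1 − Φ(1.1401)) ≈ 0.2542

By the reflection principle for standard BM, P(τ_b ≤ t) = 2 · P(B_t ≥ b). Since B_t ~ N(0, t), P(B_t ≥ 4.15) = 1 − Φ(4.15/√t) = 1 − Φ(4.15/√13.25) = 1 − Φ(1.1401) ≈ 0.12712. Doubling: P(τ_{4.15} ≤ 13.25) ≈ 2 · 0.12712 = 0.25424 ≈ 0.2542.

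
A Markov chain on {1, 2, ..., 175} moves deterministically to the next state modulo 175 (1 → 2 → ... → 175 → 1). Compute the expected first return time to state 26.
E[T_26 | X_0 = 26] = 175

The chain cycles deterministically, so starting at state 26 it returns in exactly 175 steps. Equivalently, the stationary distribution is uniform π_j = 1/175 for every state j, so by Kac's formula E[T_26] = 1/π_26 = 175.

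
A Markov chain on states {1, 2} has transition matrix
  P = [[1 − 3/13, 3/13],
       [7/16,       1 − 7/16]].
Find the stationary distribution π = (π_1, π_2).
π_1 = 91/139, π_2 = 48/139

Solve πP = π with π_1 + π_2 = 1. From πP = π: π_1 · (1 − 3/13) + π_2 · 7/16 = π_1 ⇒ π_2 · 7/16 = π_1 · 3/13 ⇒ π_2/π_1 = (3/13)/(7/16) = 48/91. Together with π_1 + π_2 = 1:
  π_1 = (7/16)/(3/13 + 7/16) = (7/16)/(139/208) = 91/139,
  π_2 = (3/13)/(3/13 + 7/16) = (3/13)/(139/208) = 48/139.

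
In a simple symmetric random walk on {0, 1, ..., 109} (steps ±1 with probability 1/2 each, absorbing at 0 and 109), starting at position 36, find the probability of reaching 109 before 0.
P(hit 109 before 0) = 36/109

Let u_k = P(hit 109 before 0 | start at k). Then u_0 = 0, u_109 = 1, and u_k = u_{k-1}/2 + u_{k+1}/2 for 1 ≤ k ≤ 108. This harmonic recurrence is solved by u_k = k/109, giving u_36 = 36/109.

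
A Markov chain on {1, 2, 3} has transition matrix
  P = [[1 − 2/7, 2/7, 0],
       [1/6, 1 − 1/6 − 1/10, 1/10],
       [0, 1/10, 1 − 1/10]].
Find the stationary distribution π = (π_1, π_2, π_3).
π = (7/31, 12/31, 12/31)

This is a birth-death chain on three states, which satisfies detailed balance: π_1 · P_{12} = π_2 · P_{21} and π_2 · P_{23} = π_3 · P_{32}.
From π_1 · 2/7 = π_2 · 1/6: π_2/π_1 = (2/7)/(1/6) = 12/7.
From π_2 · 1/10 = π_3 · 1/10: π_3/π_2 = (1/10)/(1/10) = 1.
Take π_1 proportional to 1; then unnormalized π = (1, 12/7, 12/7). Normalize by dividing by the sum 31/7:
  π = (7/31, 12/31, 12/31).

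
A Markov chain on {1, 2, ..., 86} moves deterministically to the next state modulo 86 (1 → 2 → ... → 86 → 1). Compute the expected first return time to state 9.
E[T_9 | X_0 = 9] = 86

The chain cycles deterministically, so starting at state 9 it returns in exactly 86 steps. Equivalently, the stationary distribution is uniform π_j = 1/86 for every state j, so by Kac's formula E[T_9] = 1/π_9 = 86.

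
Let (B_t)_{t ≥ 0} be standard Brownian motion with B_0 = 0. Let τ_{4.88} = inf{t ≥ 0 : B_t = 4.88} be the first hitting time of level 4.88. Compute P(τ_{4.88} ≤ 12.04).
P(τ_{4.88} ≤ 12.04) = 2(1 − Φ(4.88/√12.04)) = 2(1 − Φ(1.4064)) ≈ 0.1596

By the reflection principle for standard BM, P(τ_b ≤ t) = 2 · P(B_t ≥ b). Since B_t ~ N(0, t), P(B_t ≥ 4.88) = 1 − Φ(4.88/√t) = 1 − Φ(4.88/√12.04) = 1 − Φ(1.4064) ≈ 0.07980. Doubling: P(τ_{4.88} ≤ 12.04) ≈ 2 · 0.07980 = 0.15960 ≈ 0.1596.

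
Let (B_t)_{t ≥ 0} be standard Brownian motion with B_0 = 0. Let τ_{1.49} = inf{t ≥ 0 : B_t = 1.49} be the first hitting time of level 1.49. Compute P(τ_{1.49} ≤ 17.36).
P(τ_{1.49} ≤ 17.36) = 2(1 − Φ(1.49/√17.36)) = 2(1 − Φ(0.3576)) ≈ 0.7206

By the reflection principle for standard BM, P(τ_b ≤ t) = 2 · P(B_t ≥ b). Since B_t ~ N(0, t), P(B_t ≥ 1.49) = 1 − Φ(1.49/√t) = 1 − Φ(1.49/√17.36) = 1 − Φ(0.3576) ≈ 0.36032. Doubling: P(τ_{1.49} ≤ 17.36) ≈ 2 · 0.36032 = 0.72064 ≈ 0.7206.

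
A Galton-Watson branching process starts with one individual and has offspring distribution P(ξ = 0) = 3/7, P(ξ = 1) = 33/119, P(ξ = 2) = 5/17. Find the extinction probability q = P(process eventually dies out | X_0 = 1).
q = 1

Mean offspring μ = 0·3/7 + 1·33/119 + 2·5/17 = 103/119 ≤ 1. For μ ≤ 1 with offspring not concentrated at 1, the Galton-Watson process goes extinct almost surely, so q = 1.
(Algebraic check: The pgf is f(s) = 3/7 + 33/119·s + 5/17·s². The extinction probability q is the smallest fixed point of f in [0, 1]. Setting s = f(s):
  5/17·s² + (33/119 − 1)·s + 3/7 = 0
  5/17·s² − (3/7 + 5/17)·s + 3/7 = 0
which factors as (s − 1)·(5/17·s − 3/7) = 0, giving roots s = 1 and s = (3/7)/(5/17) = 51/35. Since 51/35 ≥ 1, the smallest root in [0, 1] is s = 1.)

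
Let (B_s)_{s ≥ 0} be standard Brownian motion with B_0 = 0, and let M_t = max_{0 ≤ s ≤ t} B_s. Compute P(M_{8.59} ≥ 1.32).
P(M_{8.59} ≥ 1.32) = 2·P(B_{8.59} ≥ 1.32) = 2(1 − Φ(1.32/√8.59)) ≈ 0.6524

By the reflection principle for Brownian motion, P(M_t ≥ a) = 2 · P(B_t ≥ a) for a ≥ 0. Since B_t ~ N(0, t), P(B_t ≥ 1.32) = 1 − Φ(1.32/√t) = 1 − Φ(1.32/√8.59) = 1 − Φ(0.4504). So
  P(M_{8.59} ≥ 1.32) = 2(1 − Φ(0.4504)) ≈ 0.6524.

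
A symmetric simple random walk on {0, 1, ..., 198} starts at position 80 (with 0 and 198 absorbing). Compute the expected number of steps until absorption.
E[τ | X_0 = 80] = 9440

Let v_k = E[τ | X_0 = k]. Boundary: v_0 = v_198 = 0. Recurrence: v_k = 1 + (v_{k-1} + v_{k+1})/2 for 1 ≤ k ≤ 197. The particular solution to v_k − (v_{k-1} + v_{k+1})/2 = 1 is v_k = −k^2. Adding homogeneous solution A + B k and matching boundaries gives v_k = k (198 − k). Substituting k = 80: v_80 = 80 · 118 = 9440.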